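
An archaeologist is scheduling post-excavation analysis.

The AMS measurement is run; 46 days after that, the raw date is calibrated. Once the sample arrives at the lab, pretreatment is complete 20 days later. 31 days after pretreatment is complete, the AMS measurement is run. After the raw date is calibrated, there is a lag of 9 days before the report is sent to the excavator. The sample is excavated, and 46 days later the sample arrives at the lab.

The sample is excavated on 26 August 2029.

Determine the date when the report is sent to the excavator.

The sample is excavated: Aug 26, 2029.
The sample arrives at the lab: Aug 26, 2029 + 46 days = Oct 11, 2029.
Pretreatment is complete: Oct 11, 2029 + 20 days = Oct 31, 2029.
The AMS measurement is run: Oct 31, 2029 + 31 days = Dec 1, 2029.
The raw date is calibrated: Dec 1, 2029 + 46 days = Jan 16, 2030.
The report is sent to the excavator: Jan 16, 2030 + 9 days = Jan 25, 2030.

25 January 2030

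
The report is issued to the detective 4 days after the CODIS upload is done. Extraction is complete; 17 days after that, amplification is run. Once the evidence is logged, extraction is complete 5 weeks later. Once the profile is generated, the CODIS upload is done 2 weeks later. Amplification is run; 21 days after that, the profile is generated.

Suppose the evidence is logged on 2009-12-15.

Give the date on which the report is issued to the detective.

2010-03-16

The evidence is logged: Dec 15, 2009.
Extraction is complete: Dec 15, 2009 + 5 weeks = Jan 19, 2010.
Amplification is run: Jan 19, 2010 + 17 days = Feb 5, 2010.
The profile is generated: Feb 5, 2010 + 21 days = Feb 26, 2010.
The CODIS upload is done: Feb 26, 2010 + 2 weeks = Mar 12, 2010.
The report is issued to the detective: Mar 12, 2010 + 4 days = Mar 16, 2010.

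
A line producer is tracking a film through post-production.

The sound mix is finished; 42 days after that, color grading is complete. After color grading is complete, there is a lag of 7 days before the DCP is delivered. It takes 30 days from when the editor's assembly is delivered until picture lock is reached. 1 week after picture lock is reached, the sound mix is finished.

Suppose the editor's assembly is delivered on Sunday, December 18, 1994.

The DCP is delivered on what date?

The editor's assembly is delivered: Dec 18, 1994.
Picture lock is reached: Dec 18, 1994 + 30 days = Jan 17, 1995.
The sound mix is finished: Jan 17, 1995 + 1 week = Jan 24, 1995.
Color grading is complete: Jan 24, 1995 + 42 days = Mar 7, 1995.
The DCP is delivered: Mar 7, 1995 + 7 days = Mar 14, 1995.

Tuesday, March 14, 1995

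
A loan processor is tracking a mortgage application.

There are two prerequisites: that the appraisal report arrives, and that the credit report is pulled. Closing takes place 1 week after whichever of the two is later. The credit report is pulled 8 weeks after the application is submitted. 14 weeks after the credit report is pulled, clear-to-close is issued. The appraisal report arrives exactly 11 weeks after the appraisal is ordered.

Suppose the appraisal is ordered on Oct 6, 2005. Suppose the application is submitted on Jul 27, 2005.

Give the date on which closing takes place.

Dec 29, 2005

The appraisal is ordered: Oct 6, 2005.
The appraisal report arrives: Oct 6, 2005 + 11 weeks = Dec 22, 2005.
The application is submitted: Jul 27, 2005.
The credit report is pulled: Jul 27, 2005 + 8 weeks = Sep 21, 2005.
Both prerequisites met — the appraisal report arrives (Dec 22, 2005), the credit report is pulled (Sep 21, 2005); the later is Dec 22, 2005.
Closing takes place: Dec 22, 2005 + 1 week = Dec 29, 2005.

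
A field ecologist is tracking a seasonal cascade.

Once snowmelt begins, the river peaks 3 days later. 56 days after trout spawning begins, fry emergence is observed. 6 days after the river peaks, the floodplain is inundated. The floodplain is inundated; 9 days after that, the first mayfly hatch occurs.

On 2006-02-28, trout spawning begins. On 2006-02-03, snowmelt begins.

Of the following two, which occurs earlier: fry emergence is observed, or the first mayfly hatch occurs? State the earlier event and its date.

The first mayfly hatch occurs — 2006-02-21

Trout spawning begins: Feb 28, 2006.
Fry emergence is observed: Feb 28, 2006 + 56 days = Apr 25, 2006.
Snowmelt begins: Feb 3, 2006.
The river peaks: Feb 3, 2006 + 3 days = Feb 6, 2006.
The floodplain is inundated: Feb 6, 2006 + 6 days = Feb 12, 2006.
The first mayfly hatch occurs: Feb 12, 2006 + 9 days = Feb 21, 2006.
Comparing: fry emergence is observed on Apr 25, 2006 vs the first mayfly hatch occurs on Feb 21, 2006. Earlier: the first mayfly hatch occurs.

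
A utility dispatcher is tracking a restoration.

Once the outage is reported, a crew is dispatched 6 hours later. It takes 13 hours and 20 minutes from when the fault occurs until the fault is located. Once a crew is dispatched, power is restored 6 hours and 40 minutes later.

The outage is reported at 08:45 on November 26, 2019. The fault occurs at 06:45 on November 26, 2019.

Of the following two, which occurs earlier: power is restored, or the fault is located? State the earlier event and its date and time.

The fault is located — 20:05 on November 26, 2019

The outage is reported: 08:45 Nov 26, 2019.
A crew is dispatched: 08:45 Nov 26, 2019 + 6h = 14:45 Nov 26, 2019.
Power is restored: 14:45 Nov 26, 2019 + 6h40m = 21:25 Nov 26, 2019.
The fault occurs: 06:45 Nov 26, 2019.
The fault is located: 06:45 Nov 26, 2019 + 13h20m = 20:05 Nov 26, 2019.
Comparing: power is restored at 21:25 Nov 26, 2019 vs the fault is located at 20:05 Nov 26, 2019. Earlier: the fault is located.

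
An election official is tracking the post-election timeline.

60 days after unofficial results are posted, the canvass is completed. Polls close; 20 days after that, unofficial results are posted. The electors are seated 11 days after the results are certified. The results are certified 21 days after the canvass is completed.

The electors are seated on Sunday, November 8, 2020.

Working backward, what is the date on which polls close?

Sunday, July 19, 2020

The electors are seated: Nov 8, 2020.
The results are certified: Nov 8, 2020 − 11 days = Oct 28, 2020.
The canvass is completed: Oct 28, 2020 − 21 days = Oct 7, 2020.
Unofficial results are posted: Oct 7, 2020 − 60 days = Aug 8, 2020.
Polls close: Aug 8, 2020 − 20 days = Jul 19, 2020.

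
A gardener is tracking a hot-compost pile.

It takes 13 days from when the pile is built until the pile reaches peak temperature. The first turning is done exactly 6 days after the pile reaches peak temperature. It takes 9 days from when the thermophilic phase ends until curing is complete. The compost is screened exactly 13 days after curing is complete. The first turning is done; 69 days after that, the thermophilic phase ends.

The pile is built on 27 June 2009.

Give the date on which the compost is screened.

The pile is built: Jun 27, 2009.
The pile reaches peak temperature: Jun 27, 2009 + 13 days = Jul 10, 2009.
The first turning is done: Jul 10, 2009 + 6 days = Jul 16, 2009.
The thermophilic phase ends: Jul 16, 2009 + 69 days = Sep 23, 2009.
Curing is complete: Sep 23, 2009 + 9 days = Oct 2, 2009.
The compost is screened: Oct 2, 2009 + 13 days = Oct 15, 2009.

15 October 2009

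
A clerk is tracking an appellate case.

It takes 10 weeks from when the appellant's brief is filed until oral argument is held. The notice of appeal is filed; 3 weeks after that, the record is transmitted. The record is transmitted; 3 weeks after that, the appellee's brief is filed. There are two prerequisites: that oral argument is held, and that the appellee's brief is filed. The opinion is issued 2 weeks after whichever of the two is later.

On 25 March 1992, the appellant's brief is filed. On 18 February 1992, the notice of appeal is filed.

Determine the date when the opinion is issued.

17 June 1992

The appellant's brief is filed: Mar 25, 1992.
Oral argument is held: Mar 25, 1992 + 10 weeks = Jun 3, 1992.
The notice of appeal is filed: Feb 18, 1992.
The record is transmitted: Feb 18, 1992 + 3 weeks = Mar 10, 1992.
The appellee's brief is filed: Mar 10, 1992 + 3 weeks = Mar 31, 1992.
Both prerequisites met — oral argument is held (Jun 3, 1992), the appellee's brief is filed (Mar 31, 1992); the later is Jun 3, 1992.
The opinion is issued: Jun 3, 1992 + 2 weeks = Jun 17, 1992.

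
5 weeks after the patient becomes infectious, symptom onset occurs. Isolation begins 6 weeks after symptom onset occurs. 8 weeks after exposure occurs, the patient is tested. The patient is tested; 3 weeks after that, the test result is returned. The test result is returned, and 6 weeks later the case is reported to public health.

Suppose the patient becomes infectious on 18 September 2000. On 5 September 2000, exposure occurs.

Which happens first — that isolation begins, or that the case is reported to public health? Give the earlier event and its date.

The patient becomes infectious: Sep 18, 2000.
Symptom onset occurs: Sep 18, 2000 + 5 weeks = Oct 23, 2000.
Isolation begins: Oct 23, 2000 + 6 weeks = Dec 4, 2000.
Exposure occurs: Sep 5, 2000.
The patient is tested: Sep 5, 2000 + 8 weeks = Oct 31, 2000.
The test result is returned: Oct 31, 2000 + 3 weeks = Nov 21, 2000.
The case is reported to public health: Nov 21, 2000 + 6 weeks = Jan 2, 2001.
Comparing: isolation begins on Dec 4, 2000 vs the case is reported to public health on Jan 2, 2001. Earlier: isolation begins.

Isolation begins — 4 December 2000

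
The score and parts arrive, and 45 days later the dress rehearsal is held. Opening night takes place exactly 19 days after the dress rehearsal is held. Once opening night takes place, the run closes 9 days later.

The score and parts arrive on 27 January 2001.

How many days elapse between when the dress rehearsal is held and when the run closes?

28 days

Causal path: the dress rehearsal is held → opening night takes place → the run closes.
Total delay along the path: 19 + 9 = 28 days.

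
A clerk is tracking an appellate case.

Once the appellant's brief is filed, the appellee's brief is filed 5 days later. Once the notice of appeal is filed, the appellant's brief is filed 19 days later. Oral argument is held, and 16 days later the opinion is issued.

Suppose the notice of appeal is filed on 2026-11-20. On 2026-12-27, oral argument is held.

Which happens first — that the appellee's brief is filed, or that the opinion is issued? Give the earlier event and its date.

The notice of appeal is filed: Nov 20, 2026.
The appellant's brief is filed: Nov 20, 2026 + 19 days = Dec 9, 2026.
The appellee's brief is filed: Dec 9, 2026 + 5 days = Dec 14, 2026.
Oral argument is held: Dec 27, 2026.
The opinion is issued: Dec 27, 2026 + 16 days = Jan 12, 2027.
Comparing: the appellee's brief is filed on Dec 14, 2026 vs the opinion is issued on Jan 12, 2027. Earlier: the appellee's brief is filed.

The appellee's brief is filed — 2026-12-14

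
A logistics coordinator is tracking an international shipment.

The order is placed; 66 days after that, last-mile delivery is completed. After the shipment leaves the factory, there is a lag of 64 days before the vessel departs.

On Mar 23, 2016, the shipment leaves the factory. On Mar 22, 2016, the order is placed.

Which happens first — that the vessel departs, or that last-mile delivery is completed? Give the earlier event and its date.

The shipment leaves the factory: Mar 23, 2016.
The vessel departs: Mar 23, 2016 + 64 days = May 26, 2016.
The order is placed: Mar 22, 2016.
Last-mile delivery is completed: Mar 22, 2016 + 66 days = May 27, 2016.
Comparing: the vessel departs on May 26, 2016 vs last-mile delivery is completed on May 27, 2016. Earlier: the vessel departs.

The vessel departs — May 26, 2016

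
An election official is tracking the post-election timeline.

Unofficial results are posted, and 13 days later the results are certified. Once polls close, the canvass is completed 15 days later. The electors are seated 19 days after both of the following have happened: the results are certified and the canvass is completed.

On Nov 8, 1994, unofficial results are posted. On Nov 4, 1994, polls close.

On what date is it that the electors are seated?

Dec 10, 1994

Unofficial results are posted: Nov 8, 1994.
The results are certified: Nov 8, 1994 + 13 days = Nov 21, 1994.
Polls close: Nov 4, 1994.
The canvass is completed: Nov 4, 1994 + 15 days = Nov 19, 1994.
Both prerequisites met — the results are certified (Nov 21, 1994), the canvass is completed (Nov 19, 1994); the later is Nov 21, 1994.
The electors are seated: Nov 21, 1994 + 19 days = Dec 10, 1994.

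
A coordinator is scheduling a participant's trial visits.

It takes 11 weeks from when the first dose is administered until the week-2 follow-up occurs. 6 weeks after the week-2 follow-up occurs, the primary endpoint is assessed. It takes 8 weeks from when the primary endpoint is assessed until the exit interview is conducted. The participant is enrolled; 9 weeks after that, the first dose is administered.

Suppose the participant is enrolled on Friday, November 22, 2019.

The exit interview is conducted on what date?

The participant is enrolled: Nov 22, 2019.
The first dose is administered: Nov 22, 2019 + 9 weeks = Jan 24, 2020.
The week-2 follow-up occurs: Jan 24, 2020 + 11 weeks = Apr 10, 2020.
The primary endpoint is assessed: Apr 10, 2020 + 6 weeks = May 22, 2020.
The exit interview is conducted: May 22, 2020 + 8 weeks = Jul 17, 2020.

Friday, July 17, 2020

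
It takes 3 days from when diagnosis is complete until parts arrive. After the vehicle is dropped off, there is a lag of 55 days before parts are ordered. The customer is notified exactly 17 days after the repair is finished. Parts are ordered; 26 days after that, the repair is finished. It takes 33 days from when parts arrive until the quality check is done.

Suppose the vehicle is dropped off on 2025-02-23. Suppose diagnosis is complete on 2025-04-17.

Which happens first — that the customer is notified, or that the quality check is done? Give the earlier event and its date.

The vehicle is dropped off: Feb 23, 2025.
Parts are ordered: Feb 23, 2025 + 55 days = Apr 19, 2025.
The repair is finished: Apr 19, 2025 + 26 days = May 15, 2025.
The customer is notified: May 15, 2025 + 17 days = Jun 1, 2025.
Diagnosis is complete: Apr 17, 2025.
Parts arrive: Apr 17, 2025 + 3 days = Apr 20, 2025.
The quality check is done: Apr 20, 2025 + 33 days = May 23, 2025.
Comparing: the customer is notified on Jun 1, 2025 vs the quality check is done on May 23, 2025. Earlier: the quality check is done.

The quality check is done — 2025-05-23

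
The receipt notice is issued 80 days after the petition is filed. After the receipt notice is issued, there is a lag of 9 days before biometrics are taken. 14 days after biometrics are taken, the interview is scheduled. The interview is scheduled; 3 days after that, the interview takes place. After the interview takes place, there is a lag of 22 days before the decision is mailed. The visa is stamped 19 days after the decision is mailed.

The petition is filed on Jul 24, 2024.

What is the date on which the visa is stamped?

The petition is filed: Jul 24, 2024.
The receipt notice is issued: Jul 24, 2024 + 80 days = Oct 12, 2024.
Biometrics are taken: Oct 12, 2024 + 9 days = Oct 21, 2024.
The interview is scheduled: Oct 21, 2024 + 14 days = Nov 4, 2024.
The interview takes place: Nov 4, 2024 + 3 days = Nov 7, 2024.
The decision is mailed: Nov 7, 2024 + 22 days = Nov 29, 2024.
The visa is stamped: Nov 29, 2024 + 19 days = Dec 18, 2024.

Dec 18, 2024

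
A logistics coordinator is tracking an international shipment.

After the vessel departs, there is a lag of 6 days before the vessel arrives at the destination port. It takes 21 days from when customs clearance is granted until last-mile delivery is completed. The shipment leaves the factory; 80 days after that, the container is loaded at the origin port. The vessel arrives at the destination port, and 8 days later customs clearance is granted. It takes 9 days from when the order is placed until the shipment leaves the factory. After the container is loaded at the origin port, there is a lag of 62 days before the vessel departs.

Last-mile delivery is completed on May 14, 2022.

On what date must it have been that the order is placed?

November 9, 2021

Last-mile delivery is completed: May 14, 2022.
Customs clearance is granted: May 14, 2022 − 21 days = Apr 23, 2022.
The vessel arrives at the destination port: Apr 23, 2022 − 8 days = Apr 15, 2022.
The vessel departs: Apr 15, 2022 − 6 days = Apr 9, 2022.
The container is loaded at the origin port: Apr 9, 2022 − 62 days = Feb 6, 2022.
The shipment leaves the factory: Feb 6, 2022 − 80 days = Nov 18, 2021.
The order is placed: Nov 18, 2021 − 9 days = Nov 9, 2021.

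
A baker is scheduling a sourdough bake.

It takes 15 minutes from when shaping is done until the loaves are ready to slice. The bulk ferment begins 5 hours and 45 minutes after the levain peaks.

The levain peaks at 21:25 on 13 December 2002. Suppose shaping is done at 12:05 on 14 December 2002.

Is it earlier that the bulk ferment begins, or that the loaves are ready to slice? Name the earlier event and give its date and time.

The levain peaks: 21:25 Dec 13, 2002.
The bulk ferment begins: 21:25 Dec 13, 2002 + 5h45m = 03:10 Dec 14, 2002.
Shaping is done: 12:05 Dec 14, 2002.
The loaves are ready to slice: 12:05 Dec 14, 2002 + 15m = 12:20 Dec 14, 2002.
Comparing: the bulk ferment begins at 03:10 Dec 14, 2002 vs the loaves are ready to slice at 12:20 Dec 14, 2002. Earlier: the bulk ferment begins.

The bulk ferment begins — 03:10 on 14 December 2002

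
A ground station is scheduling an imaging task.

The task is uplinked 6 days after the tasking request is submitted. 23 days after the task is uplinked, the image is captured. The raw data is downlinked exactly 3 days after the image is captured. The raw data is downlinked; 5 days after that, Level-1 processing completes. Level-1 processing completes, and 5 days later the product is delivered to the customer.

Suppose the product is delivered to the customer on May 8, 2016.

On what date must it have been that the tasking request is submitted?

Mar 27, 2016

The product is delivered to the customer: May 8, 2016.
Level-1 processing completes: May 8, 2016 − 5 days = May 3, 2016.
The raw data is downlinked: May 3, 2016 − 5 days = Apr 28, 2016.
The image is captured: Apr 28, 2016 − 3 days = Apr 25, 2016.
The task is uplinked: Apr 25, 2016 − 23 days = Apr 2, 2016.
The tasking request is submitted: Apr 2, 2016 − 6 days = Mar 27, 2016.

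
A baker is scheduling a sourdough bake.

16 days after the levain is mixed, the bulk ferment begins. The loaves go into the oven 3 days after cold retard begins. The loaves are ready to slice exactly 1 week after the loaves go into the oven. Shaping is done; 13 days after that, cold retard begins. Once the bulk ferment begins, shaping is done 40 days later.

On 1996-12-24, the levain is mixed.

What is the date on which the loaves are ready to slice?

The levain is mixed: Dec 24, 1996.
The bulk ferment begins: Dec 24, 1996 + 16 days = Jan 9, 1997.
Shaping is done: Jan 9, 1997 + 40 days = Feb 18, 1997.
Cold retard begins: Feb 18, 1997 + 13 days = Mar 3, 1997.
The loaves go into the oven: Mar 3, 1997 + 3 days = Mar 6, 1997.
The loaves are ready to slice: Mar 6, 1997 + 1 week = Mar 13, 1997.

1997-03-13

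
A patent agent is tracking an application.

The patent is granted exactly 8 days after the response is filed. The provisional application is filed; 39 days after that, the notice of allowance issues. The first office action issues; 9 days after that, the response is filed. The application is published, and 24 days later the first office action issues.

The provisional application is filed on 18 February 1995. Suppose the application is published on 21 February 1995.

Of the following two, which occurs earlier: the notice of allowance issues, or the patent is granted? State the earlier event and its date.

The notice of allowance issues — 29 March 1995

The provisional application is filed: Feb 18, 1995.
The notice of allowance issues: Feb 18, 1995 + 39 days = Mar 29, 1995.
The application is published: Feb 21, 1995.
The first office action issues: Feb 21, 1995 + 24 days = Mar 17, 1995.
The response is filed: Mar 17, 1995 + 9 days = Mar 26, 1995.
The patent is granted: Mar 26, 1995 + 8 days = Apr 3, 1995.
Comparing: the notice of allowance issues on Mar 29, 1995 vs the patent is granted on Apr 3, 1995. Earlier: the notice of allowance issues.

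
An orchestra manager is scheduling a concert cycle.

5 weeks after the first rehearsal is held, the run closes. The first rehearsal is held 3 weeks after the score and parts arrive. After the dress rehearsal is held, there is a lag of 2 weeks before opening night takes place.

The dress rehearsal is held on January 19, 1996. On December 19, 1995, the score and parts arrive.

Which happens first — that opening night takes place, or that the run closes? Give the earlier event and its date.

The dress rehearsal is held: Jan 19, 1996.
Opening night takes place: Jan 19, 1996 + 2 weeks = Feb 2, 1996.
The score and parts arrive: Dec 19, 1995.
The first rehearsal is held: Dec 19, 1995 + 3 weeks = Jan 9, 1996.
The run closes: Jan 9, 1996 + 5 weeks = Feb 13, 1996.
Comparing: opening night takes place on Feb 2, 1996 vs the run closes on Feb 13, 1996. Earlier: opening night takes place.

Opening night takes place — February 2, 1996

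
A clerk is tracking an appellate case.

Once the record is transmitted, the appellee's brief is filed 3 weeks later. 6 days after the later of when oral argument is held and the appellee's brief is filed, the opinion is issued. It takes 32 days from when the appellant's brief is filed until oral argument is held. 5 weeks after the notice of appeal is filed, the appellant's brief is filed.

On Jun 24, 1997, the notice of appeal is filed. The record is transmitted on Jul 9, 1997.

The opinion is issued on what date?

The notice of appeal is filed: Jun 24, 1997.
The appellant's brief is filed: Jun 24, 1997 + 5 weeks = Jul 29, 1997.
Oral argument is held: Jul 29, 1997 + 32 days = Aug 30, 1997.
The record is transmitted: Jul 9, 1997.
The appellee's brief is filed: Jul 9, 1997 + 3 weeks = Jul 30, 1997.
Both prerequisites met — oral argument is held (Aug 30, 1997), the appellee's brief is filed (Jul 30, 1997); the later is Aug 30, 1997.
The opinion is issued: Aug 30, 1997 + 6 days = Sep 5, 1997.

Sep 5, 1997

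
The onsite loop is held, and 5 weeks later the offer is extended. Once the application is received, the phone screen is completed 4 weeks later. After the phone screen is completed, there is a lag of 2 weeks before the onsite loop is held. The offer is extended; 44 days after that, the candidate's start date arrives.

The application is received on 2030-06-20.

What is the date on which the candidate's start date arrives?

2030-10-19

The application is received: Jun 20, 2030.
The phone screen is completed: Jun 20, 2030 + 4 weeks = Jul 18, 2030.
The onsite loop is held: Jul 18, 2030 + 2 weeks = Aug 1, 2030.
The offer is extended: Aug 1, 2030 + 5 weeks = Sep 5, 2030.
The candidate's start date arrives: Sep 5, 2030 + 44 days = Oct 19, 2030.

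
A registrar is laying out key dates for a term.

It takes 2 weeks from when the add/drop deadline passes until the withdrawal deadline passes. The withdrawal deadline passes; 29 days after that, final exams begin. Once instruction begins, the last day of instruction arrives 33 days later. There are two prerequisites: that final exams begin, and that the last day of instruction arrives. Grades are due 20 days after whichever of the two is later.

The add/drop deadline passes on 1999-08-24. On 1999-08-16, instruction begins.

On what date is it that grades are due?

The add/drop deadline passes: Aug 24, 1999.
The withdrawal deadline passes: Aug 24, 1999 + 2 weeks = Sep 7, 1999.
Final exams begin: Sep 7, 1999 + 29 days = Oct 6, 1999.
Instruction begins: Aug 16, 1999.
The last day of instruction arrives: Aug 16, 1999 + 33 days = Sep 18, 1999.
Both prerequisites met — final exams begin (Oct 6, 1999), the last day of instruction arrives (Sep 18, 1999); the later is Oct 6, 1999.
Grades are due: Oct 6, 1999 + 20 days = Oct 26, 1999.

1999-10-26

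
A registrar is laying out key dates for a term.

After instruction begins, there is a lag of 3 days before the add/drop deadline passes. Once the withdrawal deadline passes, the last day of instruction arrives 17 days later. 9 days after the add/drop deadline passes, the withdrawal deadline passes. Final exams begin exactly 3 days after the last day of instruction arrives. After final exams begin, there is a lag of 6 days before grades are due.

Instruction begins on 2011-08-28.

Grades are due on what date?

2011-10-05

Instruction begins: Aug 28, 2011.
The add/drop deadline passes: Aug 28, 2011 + 3 days = Aug 31, 2011.
The withdrawal deadline passes: Aug 31, 2011 + 9 days = Sep 9, 2011.
The last day of instruction arrives: Sep 9, 2011 + 17 days = Sep 26, 2011.
Final exams begin: Sep 26, 2011 + 3 days = Sep 29, 2011.
Grades are due: Sep 29, 2011 + 6 days = Oct 5, 2011.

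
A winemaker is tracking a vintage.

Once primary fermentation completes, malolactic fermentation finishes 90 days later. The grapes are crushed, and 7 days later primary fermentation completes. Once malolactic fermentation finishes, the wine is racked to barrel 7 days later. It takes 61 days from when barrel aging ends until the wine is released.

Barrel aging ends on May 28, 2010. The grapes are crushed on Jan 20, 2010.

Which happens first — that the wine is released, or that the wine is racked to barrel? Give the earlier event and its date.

Barrel aging ends: May 28, 2010.
The wine is released: May 28, 2010 + 61 days = Jul 28, 2010.
The grapes are crushed: Jan 20, 2010.
Primary fermentation completes: Jan 20, 2010 + 7 days = Jan 27, 2010.
Malolactic fermentation finishes: Jan 27, 2010 + 90 days = Apr 27, 2010.
The wine is racked to barrel: Apr 27, 2010 + 7 days = May 4, 2010.
Comparing: the wine is released on Jul 28, 2010 vs the wine is racked to barrel on May 4, 2010. Earlier: the wine is racked to barrel.

The wine is racked to barrel — May 4, 2010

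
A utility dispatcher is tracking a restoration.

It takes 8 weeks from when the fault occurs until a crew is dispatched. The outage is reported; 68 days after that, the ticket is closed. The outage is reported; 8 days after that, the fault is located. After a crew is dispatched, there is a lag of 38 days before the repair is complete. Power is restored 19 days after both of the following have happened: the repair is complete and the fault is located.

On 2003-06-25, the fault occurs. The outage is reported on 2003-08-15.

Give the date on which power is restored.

The fault occurs: Jun 25, 2003.
A crew is dispatched: Jun 25, 2003 + 8 weeks = Aug 20, 2003.
The repair is complete: Aug 20, 2003 + 38 days = Sep 27, 2003.
The outage is reported: Aug 15, 2003.
The fault is located: Aug 15, 2003 + 8 days = Aug 23, 2003.
Both prerequisites met — the repair is complete (Sep 27, 2003), the fault is located (Aug 23, 2003); the later is Sep 27, 2003.
Power is restored: Sep 27, 2003 + 19 days = Oct 16, 2003.

2003-10-16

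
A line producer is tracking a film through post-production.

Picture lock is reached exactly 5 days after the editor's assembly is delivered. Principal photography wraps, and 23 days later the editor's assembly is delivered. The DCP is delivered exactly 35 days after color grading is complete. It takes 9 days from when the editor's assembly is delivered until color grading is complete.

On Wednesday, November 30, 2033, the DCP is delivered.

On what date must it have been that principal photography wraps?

The DCP is delivered: Nov 30, 2033.
Color grading is complete: Nov 30, 2033 − 35 days = Oct 26, 2033.
The editor's assembly is delivered: Oct 26, 2033 − 9 days = Oct 17, 2033.
Principal photography wraps: Oct 17, 2033 − 23 days = Sep 24, 2033.

Saturday, September 24, 2033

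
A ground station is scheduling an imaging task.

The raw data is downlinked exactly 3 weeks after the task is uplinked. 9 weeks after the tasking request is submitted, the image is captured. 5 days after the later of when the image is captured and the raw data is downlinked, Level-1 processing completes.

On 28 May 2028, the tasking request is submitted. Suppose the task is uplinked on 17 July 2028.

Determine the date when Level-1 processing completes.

The tasking request is submitted: May 28, 2028.
The image is captured: May 28, 2028 + 9 weeks = Jul 30, 2028.
The task is uplinked: Jul 17, 2028.
The raw data is downlinked: Jul 17, 2028 + 3 weeks = Aug 7, 2028.
Both prerequisites met — the image is captured (Jul 30, 2028), the raw data is downlinked (Aug 7, 2028); the later is Aug 7, 2028.
Level-1 processing completes: Aug 7, 2028 + 5 days = Aug 12, 2028.

12 August 2028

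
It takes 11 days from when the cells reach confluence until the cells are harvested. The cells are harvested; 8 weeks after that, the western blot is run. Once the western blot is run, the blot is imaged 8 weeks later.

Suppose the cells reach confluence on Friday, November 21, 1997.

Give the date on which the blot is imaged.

Tuesday, March 24, 1998

The cells reach confluence: Nov 21, 1997.
The cells are harvested: Nov 21, 1997 + 11 days = Dec 2, 1997.
The western blot is run: Dec 2, 1997 + 8 weeks = Jan 27, 1998.
The blot is imaged: Jan 27, 1998 + 8 weeks = Mar 24, 1998.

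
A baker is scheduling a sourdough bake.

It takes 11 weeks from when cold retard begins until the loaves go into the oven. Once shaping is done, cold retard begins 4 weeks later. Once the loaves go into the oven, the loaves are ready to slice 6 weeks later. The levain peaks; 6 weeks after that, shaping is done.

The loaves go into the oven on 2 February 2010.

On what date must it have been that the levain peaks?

The loaves go into the oven: Feb 2, 2010.
Cold retard begins: Feb 2, 2010 − 11 weeks = Nov 17, 2009.
Shaping is done: Nov 17, 2009 − 4 weeks = Oct 20, 2009.
The levain peaks: Oct 20, 2009 − 6 weeks = Sep 8, 2009.

8 September 2009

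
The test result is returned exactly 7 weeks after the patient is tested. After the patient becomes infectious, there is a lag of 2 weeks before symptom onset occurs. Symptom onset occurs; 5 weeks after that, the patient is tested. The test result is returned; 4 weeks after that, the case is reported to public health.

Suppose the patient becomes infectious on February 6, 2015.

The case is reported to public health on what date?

June 12, 2015

The patient becomes infectious: Feb 6, 2015.
Symptom onset occurs: Feb 6, 2015 + 2 weeks = Feb 20, 2015.
The patient is tested: Feb 20, 2015 + 5 weeks = Mar 27, 2015.
The test result is returned: Mar 27, 2015 + 7 weeks = May 15, 2015.
The case is reported to public health: May 15, 2015 + 4 weeks = Jun 12, 2015.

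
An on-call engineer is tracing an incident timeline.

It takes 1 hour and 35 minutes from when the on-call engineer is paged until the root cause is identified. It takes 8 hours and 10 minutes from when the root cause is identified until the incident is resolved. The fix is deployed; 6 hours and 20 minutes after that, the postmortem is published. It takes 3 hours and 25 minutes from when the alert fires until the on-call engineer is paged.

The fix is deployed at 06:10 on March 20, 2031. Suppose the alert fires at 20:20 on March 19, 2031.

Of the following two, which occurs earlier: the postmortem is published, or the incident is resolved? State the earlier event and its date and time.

The incident is resolved — 09:30 on March 20, 2031

The fix is deployed: 06:10 Mar 20, 2031.
The postmortem is published: 06:10 Mar 20, 2031 + 6h20m = 12:30 Mar 20, 2031.
The alert fires: 20:20 Mar 19, 2031.
The on-call engineer is paged: 20:20 Mar 19, 2031 + 3h25m = 23:45 Mar 19, 2031.
The root cause is identified: 23:45 Mar 19, 2031 + 1h35m = 01:20 Mar 20, 2031.
The incident is resolved: 01:20 Mar 20, 2031 + 8h10m = 09:30 Mar 20, 2031.
Comparing: the postmortem is published at 12:30 Mar 20, 2031 vs the incident is resolved at 09:30 Mar 20, 2031. Earlier: the incident is resolved.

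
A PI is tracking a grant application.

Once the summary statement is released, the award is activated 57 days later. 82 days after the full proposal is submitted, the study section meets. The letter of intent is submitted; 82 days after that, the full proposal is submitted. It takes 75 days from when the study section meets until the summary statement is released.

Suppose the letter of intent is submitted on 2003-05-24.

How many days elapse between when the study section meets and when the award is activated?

132 days

Causal path: the study section meets → the summary statement is released → the award is activated.
Total delay along the path: 75 + 57 = 132 days.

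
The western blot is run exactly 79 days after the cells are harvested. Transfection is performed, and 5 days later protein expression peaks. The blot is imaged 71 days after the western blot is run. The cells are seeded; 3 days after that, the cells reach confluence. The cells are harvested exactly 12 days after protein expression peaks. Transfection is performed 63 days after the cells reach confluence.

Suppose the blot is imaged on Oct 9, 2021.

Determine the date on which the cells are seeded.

Feb 18, 2021

The blot is imaged: Oct 9, 2021.
The western blot is run: Oct 9, 2021 − 71 days = Jul 30, 2021.
The cells are harvested: Jul 30, 2021 − 79 days = May 12, 2021.
Protein expression peaks: May 12, 2021 − 12 days = Apr 30, 2021.
Transfection is performed: Apr 30, 2021 − 5 days = Apr 25, 2021.
The cells reach confluence: Apr 25, 2021 − 63 days = Feb 21, 2021.
The cells are seeded: Feb 21, 2021 − 3 days = Feb 18, 2021.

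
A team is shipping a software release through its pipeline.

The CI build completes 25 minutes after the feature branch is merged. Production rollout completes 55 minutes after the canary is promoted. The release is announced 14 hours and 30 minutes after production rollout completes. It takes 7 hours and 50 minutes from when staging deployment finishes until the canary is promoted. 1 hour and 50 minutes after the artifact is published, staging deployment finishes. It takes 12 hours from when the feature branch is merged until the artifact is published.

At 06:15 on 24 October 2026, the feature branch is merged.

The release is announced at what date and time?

The feature branch is merged: 06:15 Oct 24, 2026.
The artifact is published: 06:15 Oct 24, 2026 + 12h = 18:15 Oct 24, 2026.
Staging deployment finishes: 18:15 Oct 24, 2026 + 1h50m = 20:05 Oct 24, 2026.
The canary is promoted: 20:05 Oct 24, 2026 + 7h50m = 03:55 Oct 25, 2026.
Production rollout completes: 03:55 Oct 25, 2026 + 55m = 04:50 Oct 25, 2026.
The release is announced: 04:50 Oct 25, 2026 + 14h30m = 19:20 Oct 25, 2026.

19:20 on 25 October 2026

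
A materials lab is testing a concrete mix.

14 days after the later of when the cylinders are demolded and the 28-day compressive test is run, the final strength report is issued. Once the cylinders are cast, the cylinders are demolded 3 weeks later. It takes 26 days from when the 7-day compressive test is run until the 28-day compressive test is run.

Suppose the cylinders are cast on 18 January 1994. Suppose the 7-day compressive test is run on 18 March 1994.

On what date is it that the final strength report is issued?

The cylinders are cast: Jan 18, 1994.
The cylinders are demolded: Jan 18, 1994 + 3 weeks = Feb 8, 1994.
The 7-day compressive test is run: Mar 18, 1994.
The 28-day compressive test is run: Mar 18, 1994 + 26 days = Apr 13, 1994.
Both prerequisites met — the cylinders are demolded (Feb 8, 1994), the 28-day compressive test is run (Apr 13, 1994); the later is Apr 13, 1994.
The final strength report is issued: Apr 13, 1994 + 14 days = Apr 27, 1994.

27 April 1994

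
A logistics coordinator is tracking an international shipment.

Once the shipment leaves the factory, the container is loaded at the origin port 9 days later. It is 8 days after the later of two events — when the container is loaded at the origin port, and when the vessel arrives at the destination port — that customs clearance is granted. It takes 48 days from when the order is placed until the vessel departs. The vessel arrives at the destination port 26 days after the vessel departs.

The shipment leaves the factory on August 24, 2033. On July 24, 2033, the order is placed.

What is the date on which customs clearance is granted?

The shipment leaves the factory: Aug 24, 2033.
The container is loaded at the origin port: Aug 24, 2033 + 9 days = Sep 2, 2033.
The order is placed: Jul 24, 2033.
The vessel departs: Jul 24, 2033 + 48 days = Sep 10, 2033.
The vessel arrives at the destination port: Sep 10, 2033 + 26 days = Oct 6, 2033.
Both prerequisites met — the container is loaded at the origin port (Sep 2, 2033), the vessel arrives at the destination port (Oct 6, 2033); the later is Oct 6, 2033.
Customs clearance is granted: Oct 6, 2033 + 8 days = Oct 14, 2033.

October 14, 2033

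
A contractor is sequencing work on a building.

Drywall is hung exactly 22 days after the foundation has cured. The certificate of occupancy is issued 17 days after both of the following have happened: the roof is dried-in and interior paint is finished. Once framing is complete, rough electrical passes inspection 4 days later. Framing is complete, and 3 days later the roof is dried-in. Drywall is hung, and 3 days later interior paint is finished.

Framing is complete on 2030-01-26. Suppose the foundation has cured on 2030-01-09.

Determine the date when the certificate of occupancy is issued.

Framing is complete: Jan 26, 2030.
The roof is dried-in: Jan 26, 2030 + 3 days = Jan 29, 2030.
The foundation has cured: Jan 9, 2030.
Drywall is hung: Jan 9, 2030 + 22 days = Jan 31, 2030.
Interior paint is finished: Jan 31, 2030 + 3 days = Feb 3, 2030.
Both prerequisites met — the roof is dried-in (Jan 29, 2030), interior paint is finished (Feb 3, 2030); the later is Feb 3, 2030.
The certificate of occupancy is issued: Feb 3, 2030 + 17 days = Feb 20, 2030.

2030-02-20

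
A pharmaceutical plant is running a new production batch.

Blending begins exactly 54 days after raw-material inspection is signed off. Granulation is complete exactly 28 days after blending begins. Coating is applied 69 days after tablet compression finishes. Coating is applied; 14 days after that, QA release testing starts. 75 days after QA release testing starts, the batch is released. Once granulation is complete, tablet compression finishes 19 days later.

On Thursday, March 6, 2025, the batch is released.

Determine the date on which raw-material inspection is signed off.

The batch is released: Mar 6, 2025.
QA release testing starts: Mar 6, 2025 − 75 days = Dec 21, 2024.
Coating is applied: Dec 21, 2024 − 14 days = Dec 7, 2024.
Tablet compression finishes: Dec 7, 2024 − 69 days = Sep 29, 2024.
Granulation is complete: Sep 29, 2024 − 19 days = Sep 10, 2024.
Blending begins: Sep 10, 2024 − 28 days = Aug 13, 2024.
Raw-material inspection is signed off: Aug 13, 2024 − 54 days = Jun 20, 2024.

Thursday, June 20, 2024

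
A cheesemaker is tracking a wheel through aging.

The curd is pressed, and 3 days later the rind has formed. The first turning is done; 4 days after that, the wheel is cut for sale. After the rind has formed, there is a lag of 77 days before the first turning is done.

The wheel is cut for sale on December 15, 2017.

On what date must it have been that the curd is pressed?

September 22, 2017

The wheel is cut for sale: Dec 15, 2017.
The first turning is done: Dec 15, 2017 − 4 days = Dec 11, 2017.
The rind has formed: Dec 11, 2017 − 77 days = Sep 25, 2017.
The curd is pressed: Sep 25, 2017 − 3 days = Sep 22, 2017.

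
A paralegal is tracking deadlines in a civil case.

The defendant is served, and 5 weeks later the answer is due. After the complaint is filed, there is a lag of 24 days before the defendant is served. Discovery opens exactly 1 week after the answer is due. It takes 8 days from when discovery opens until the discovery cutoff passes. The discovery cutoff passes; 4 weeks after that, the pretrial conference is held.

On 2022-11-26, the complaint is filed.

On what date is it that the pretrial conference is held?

The complaint is filed: Nov 26, 2022.
The defendant is served: Nov 26, 2022 + 24 days = Dec 20, 2022.
The answer is due: Dec 20, 2022 + 5 weeks = Jan 24, 2023.
Discovery opens: Jan 24, 2023 + 1 week = Jan 31, 2023.
The discovery cutoff passes: Jan 31, 2023 + 8 days = Feb 8, 2023.
The pretrial conference is held: Feb 8, 2023 + 4 weeks = Mar 8, 2023.

2023-03-08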